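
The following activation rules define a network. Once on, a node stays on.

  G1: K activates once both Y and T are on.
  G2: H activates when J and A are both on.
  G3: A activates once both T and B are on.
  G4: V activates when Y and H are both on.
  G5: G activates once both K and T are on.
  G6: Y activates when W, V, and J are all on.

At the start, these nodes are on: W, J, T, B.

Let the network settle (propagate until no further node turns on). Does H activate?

G3: T and B on → A on.
J and A are on, so H activates (G2).

Yes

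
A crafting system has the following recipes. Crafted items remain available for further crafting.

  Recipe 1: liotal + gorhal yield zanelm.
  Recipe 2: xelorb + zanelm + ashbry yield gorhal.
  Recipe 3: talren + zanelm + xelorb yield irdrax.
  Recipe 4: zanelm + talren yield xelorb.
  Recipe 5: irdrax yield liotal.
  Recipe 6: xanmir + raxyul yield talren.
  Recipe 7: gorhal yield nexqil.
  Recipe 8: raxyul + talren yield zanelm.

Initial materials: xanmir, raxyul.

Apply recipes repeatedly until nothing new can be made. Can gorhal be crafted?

No

gorhal would need xelorb, zanelm, and ashbry (Recipe 2), but ashbry is never obtained.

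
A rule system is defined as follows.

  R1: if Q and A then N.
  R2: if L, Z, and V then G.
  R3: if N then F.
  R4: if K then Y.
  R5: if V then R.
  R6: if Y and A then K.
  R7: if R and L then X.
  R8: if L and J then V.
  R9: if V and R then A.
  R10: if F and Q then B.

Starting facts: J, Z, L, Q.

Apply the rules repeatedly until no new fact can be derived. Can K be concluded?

K would need Y and A (R6), but Y is never established.

No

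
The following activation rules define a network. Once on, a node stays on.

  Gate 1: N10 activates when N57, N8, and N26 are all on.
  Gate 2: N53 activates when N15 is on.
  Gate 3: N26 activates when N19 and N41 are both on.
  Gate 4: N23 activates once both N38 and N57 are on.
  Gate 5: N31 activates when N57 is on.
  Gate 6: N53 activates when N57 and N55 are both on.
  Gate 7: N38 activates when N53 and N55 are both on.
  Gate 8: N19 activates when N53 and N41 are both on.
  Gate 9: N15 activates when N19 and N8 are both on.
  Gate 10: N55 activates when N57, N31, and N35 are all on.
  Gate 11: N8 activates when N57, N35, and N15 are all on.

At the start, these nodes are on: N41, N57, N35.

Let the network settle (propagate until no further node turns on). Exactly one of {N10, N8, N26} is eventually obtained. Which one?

N26

Gate 5: N57 on → N31 on.
Gate 10: N57, N31, and N35 on → N55 on.
Gate 6: N57 and N55 on → N53 on.
Gate 8: N53 and N41 on → N19 on.
Gate 3: N19 and N41 on → N26 on.
N10 would need N57, N8, and N26 (Gate 1), but N8 never turns on. N8 would need N57, N35, and N15 (Gate 11), but N15 never turns on.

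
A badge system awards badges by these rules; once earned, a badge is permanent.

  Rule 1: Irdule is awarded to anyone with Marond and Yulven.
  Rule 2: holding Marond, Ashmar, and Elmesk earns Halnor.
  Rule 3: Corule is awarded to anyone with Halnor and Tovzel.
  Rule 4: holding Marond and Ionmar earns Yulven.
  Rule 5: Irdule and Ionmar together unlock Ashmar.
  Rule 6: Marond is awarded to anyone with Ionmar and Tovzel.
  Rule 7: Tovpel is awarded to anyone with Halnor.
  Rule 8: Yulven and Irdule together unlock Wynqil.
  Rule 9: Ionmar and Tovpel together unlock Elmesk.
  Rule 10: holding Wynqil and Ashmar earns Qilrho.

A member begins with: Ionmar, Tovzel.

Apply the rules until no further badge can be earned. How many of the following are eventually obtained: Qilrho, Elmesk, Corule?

1

With Ionmar and Tovzel, Marond is earned (Rule 6).
With Marond and Ionmar, Yulven is earned (Rule 4).
With Marond and Yulven, Irdule is earned (Rule 1).
With Irdule and Ionmar, Ashmar is earned (Rule 5).
With Yulven and Irdule, Wynqil is earned (Rule 8).
With Wynqil and Ashmar, Qilrho is earned (Rule 10).
Qilrho: reached.
Elmesk would need Ionmar and Tovpel (Rule 9), but Tovpel is never earned.
Corule would need Halnor and Tovzel (Rule 3), but Halnor is never earned.
Reached: Qilrho — 1 of the 3.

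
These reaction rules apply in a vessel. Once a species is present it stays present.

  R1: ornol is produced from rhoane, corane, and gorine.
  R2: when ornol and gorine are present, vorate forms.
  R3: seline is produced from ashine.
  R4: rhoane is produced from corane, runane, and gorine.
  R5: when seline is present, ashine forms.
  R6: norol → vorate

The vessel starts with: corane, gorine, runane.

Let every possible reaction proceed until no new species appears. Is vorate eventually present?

corane, runane, and gorine present → rhoane forms (R4).
rhoane, corane, and gorine present → ornol forms (R1).
ornol and gorine present → vorate forms (R2).

Yes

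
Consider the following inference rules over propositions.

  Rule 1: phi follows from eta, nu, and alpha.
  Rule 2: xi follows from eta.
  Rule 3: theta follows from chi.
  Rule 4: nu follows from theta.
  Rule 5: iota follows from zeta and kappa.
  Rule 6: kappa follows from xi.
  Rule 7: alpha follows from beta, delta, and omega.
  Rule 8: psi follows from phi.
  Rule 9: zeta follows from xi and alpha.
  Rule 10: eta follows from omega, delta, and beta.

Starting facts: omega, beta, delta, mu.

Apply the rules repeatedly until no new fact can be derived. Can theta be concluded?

No

theta would need chi (Rule 3), but chi is never established.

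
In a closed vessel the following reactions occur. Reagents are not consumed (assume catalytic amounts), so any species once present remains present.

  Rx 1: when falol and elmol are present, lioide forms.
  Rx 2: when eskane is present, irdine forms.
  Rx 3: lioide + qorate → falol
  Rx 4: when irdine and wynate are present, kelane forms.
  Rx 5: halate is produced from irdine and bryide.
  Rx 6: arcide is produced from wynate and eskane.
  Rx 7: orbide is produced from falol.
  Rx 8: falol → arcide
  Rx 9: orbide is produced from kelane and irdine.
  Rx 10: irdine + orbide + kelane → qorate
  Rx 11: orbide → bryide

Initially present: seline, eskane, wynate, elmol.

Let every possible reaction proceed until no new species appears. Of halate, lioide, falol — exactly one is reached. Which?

halate

eskane present → irdine forms (Rx 2).
irdine and wynate present → kelane forms (Rx 4).
kelane and irdine present → orbide forms (Rx 9).
orbide present → bryide forms (Rx 11).
irdine and bryide present → halate forms (Rx 5).
lioide would need falol and elmol (Rx 1), but falol never forms. falol would need lioide and qorate (Rx 3), but lioide never forms.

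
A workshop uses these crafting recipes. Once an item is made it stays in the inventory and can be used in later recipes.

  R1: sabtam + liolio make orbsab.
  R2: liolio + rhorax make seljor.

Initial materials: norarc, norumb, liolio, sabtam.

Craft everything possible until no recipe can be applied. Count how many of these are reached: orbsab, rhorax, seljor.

sabtam + liolio → orbsab (R1).
orbsab: reached.
No rule produces rhorax, and it is not given.
seljor would need liolio and rhorax (R2), but rhorax is never obtained.
Reached: orbsab — 1 of the 3.

1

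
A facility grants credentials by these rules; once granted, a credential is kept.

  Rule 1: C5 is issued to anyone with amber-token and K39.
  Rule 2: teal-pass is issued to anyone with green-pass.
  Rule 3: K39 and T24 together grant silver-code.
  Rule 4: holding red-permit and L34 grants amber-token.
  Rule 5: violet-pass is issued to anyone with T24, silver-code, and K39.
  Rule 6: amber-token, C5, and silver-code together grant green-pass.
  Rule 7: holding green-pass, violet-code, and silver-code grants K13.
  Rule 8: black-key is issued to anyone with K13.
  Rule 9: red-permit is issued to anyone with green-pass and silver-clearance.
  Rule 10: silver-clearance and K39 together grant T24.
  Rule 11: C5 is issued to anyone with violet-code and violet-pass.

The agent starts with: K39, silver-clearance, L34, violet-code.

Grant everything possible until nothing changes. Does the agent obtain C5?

Yes

Holding silver-clearance and K39 grants T24 (Rule 10).
Holding K39 and T24 grants silver-code (Rule 3).
Holding T24, silver-code, and K39 grants violet-pass (Rule 5).
Holding violet-code and violet-pass grants C5 (Rule 11).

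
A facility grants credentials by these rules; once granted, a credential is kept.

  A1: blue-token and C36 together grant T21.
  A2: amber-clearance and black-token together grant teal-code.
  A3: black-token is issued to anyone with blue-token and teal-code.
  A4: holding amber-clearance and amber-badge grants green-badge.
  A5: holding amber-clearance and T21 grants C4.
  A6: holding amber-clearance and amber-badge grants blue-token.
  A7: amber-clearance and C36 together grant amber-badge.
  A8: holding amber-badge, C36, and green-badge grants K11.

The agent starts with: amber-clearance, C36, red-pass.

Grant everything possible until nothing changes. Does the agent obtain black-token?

black-token would need blue-token and teal-code (A3), but teal-code is never granted.

No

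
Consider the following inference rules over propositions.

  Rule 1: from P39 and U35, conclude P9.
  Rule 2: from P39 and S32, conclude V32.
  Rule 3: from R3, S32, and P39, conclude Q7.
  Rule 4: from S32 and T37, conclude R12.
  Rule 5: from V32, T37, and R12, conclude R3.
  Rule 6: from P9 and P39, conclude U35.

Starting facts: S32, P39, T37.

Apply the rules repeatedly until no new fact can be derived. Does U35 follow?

U35 would need P9 and P39 (Rule 6), but P9 is never established.

No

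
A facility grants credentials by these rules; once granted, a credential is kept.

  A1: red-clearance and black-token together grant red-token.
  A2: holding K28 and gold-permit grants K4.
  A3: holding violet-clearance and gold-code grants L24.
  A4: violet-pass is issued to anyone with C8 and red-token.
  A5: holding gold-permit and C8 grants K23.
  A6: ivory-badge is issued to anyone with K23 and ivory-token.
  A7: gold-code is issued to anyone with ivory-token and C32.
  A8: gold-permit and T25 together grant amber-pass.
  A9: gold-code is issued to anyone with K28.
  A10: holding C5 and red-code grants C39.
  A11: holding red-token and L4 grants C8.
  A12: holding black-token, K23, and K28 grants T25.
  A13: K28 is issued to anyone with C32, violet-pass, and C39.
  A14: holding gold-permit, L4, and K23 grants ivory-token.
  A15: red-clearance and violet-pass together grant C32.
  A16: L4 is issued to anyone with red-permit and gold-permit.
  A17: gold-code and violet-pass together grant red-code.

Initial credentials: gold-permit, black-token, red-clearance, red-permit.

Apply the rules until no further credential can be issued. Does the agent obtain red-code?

Holding red-clearance and black-token grants red-token (A1).
Holding red-permit and gold-permit grants L4 (A16).
Holding red-token and L4 grants C8 (A11).
Holding C8 and red-token grants violet-pass (A4).
Holding gold-permit and C8 grants K23 (A5).
Holding red-clearance and violet-pass grants C32 (A15).
Holding gold-permit, L4, and K23 grants ivory-token (A14).
Holding ivory-token and C32 grants gold-code (A7).
Holding gold-code and violet-pass grants red-code (A17).

Yes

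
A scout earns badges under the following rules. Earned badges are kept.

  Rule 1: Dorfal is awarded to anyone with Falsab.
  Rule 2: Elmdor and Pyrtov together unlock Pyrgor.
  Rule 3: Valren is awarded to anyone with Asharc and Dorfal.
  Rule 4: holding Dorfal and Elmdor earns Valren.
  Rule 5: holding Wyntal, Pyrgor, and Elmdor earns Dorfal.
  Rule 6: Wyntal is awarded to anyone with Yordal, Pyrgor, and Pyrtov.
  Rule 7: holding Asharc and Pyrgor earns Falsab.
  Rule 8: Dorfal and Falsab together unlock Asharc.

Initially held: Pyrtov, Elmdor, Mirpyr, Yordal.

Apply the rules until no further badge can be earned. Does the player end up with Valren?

Yes

With Elmdor and Pyrtov, Pyrgor is earned (Rule 2).
With Yordal, Pyrgor, and Pyrtov, Wyntal is earned (Rule 6).
With Wyntal, Pyrgor, and Elmdor, Dorfal is earned (Rule 5).
With Dorfal and Elmdor, Valren is earned (Rule 4).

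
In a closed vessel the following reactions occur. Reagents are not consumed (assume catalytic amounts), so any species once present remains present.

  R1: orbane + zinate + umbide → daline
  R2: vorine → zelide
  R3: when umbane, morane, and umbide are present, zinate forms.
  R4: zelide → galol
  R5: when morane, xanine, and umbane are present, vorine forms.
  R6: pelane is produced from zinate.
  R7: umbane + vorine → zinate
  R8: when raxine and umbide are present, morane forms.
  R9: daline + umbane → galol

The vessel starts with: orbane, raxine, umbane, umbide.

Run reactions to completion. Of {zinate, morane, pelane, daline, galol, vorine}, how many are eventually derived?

raxine and umbide present → morane forms (R8).
umbane, morane, and umbide present → zinate forms (R3).
orbane, zinate, and umbide present → daline forms (R1).
zinate present → pelane forms (R6).
daline and umbane present → galol forms (R9).
zinate: reached.
morane: reached.
pelane: reached.
daline: reached.
galol: reached.
vorine would need morane, xanine, and umbane (R5), but xanine never forms.
Reached: zinate, morane, pelane, daline, and galol — 5 of the 6.

5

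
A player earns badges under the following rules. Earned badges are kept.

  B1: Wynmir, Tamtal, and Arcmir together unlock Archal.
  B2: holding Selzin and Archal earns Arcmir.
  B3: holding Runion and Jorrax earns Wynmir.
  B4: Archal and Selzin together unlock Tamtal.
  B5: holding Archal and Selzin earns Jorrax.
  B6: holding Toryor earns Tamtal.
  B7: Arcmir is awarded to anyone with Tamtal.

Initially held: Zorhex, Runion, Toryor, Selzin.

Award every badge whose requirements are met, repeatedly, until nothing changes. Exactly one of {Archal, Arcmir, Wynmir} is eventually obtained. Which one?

Arcmir

With Toryor, Tamtal is earned (B6).
With Tamtal, Arcmir is earned (B7).
Archal would need Wynmir, Tamtal, and Arcmir (B1), but Wynmir is never earned. Wynmir would need Runion and Jorrax (B3), but Jorrax is never earned.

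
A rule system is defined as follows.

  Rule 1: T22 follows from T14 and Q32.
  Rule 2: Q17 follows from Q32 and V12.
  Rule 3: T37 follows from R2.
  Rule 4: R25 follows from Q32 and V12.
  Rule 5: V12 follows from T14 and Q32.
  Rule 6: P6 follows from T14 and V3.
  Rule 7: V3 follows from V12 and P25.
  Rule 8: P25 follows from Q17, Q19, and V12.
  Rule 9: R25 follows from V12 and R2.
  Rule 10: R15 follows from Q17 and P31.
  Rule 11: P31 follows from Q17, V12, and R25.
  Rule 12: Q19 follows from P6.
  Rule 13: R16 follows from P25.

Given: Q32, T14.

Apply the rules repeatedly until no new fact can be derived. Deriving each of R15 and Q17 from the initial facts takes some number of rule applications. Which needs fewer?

Q17

Q17: From T14 and Q32, Rule 5 gives V12. Q32 and V12 hold, so Q17 follows (Rule 2). [2 rule applications]
R15: T14 and Q32 hold, so V12 follows (Rule 5). From Q32 and V12, Rule 4 gives R25. From Q32 and V12, Rule 2 gives Q17. Q17, V12, and R25 hold, so P31 follows (Rule 11). From Q17 and P31, Rule 10 gives R15. [5 rule applications]
Q17 needs fewer.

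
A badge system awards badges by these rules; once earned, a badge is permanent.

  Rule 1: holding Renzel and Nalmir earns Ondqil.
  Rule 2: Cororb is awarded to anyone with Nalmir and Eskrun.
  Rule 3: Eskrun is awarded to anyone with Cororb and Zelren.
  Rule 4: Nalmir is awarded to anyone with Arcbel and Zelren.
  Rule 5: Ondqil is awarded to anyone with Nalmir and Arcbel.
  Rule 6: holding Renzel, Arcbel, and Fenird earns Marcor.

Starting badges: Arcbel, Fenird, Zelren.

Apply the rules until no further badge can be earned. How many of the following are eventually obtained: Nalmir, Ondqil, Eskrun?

With Arcbel and Zelren, Nalmir is earned (Rule 4).
With Nalmir and Arcbel, Ondqil is earned (Rule 5).
Nalmir: reached.
Ondqil: reached.
Eskrun would need Cororb and Zelren (Rule 3), but Cororb is never earned.
Reached: Nalmir and Ondqil — 2 of the 3.

2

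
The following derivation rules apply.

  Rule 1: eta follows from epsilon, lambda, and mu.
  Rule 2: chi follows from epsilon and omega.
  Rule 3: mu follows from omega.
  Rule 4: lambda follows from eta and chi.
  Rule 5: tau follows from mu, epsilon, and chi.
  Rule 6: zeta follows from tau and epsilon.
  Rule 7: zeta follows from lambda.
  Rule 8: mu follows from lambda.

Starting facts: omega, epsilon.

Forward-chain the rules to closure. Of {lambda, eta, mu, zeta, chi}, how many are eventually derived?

epsilon and omega hold, so chi follows (Rule 2).
omega holds, so mu follows (Rule 3).
mu, epsilon, and chi hold, so tau follows (Rule 5).
From tau and epsilon, Rule 6 gives zeta.
lambda would need eta and chi (Rule 4), but eta is never established.
eta would need epsilon, lambda, and mu (Rule 1), but lambda is never established.
mu: reached.
zeta: reached.
chi: reached.
Reached: mu, zeta, and chi — 3 of the 5.

3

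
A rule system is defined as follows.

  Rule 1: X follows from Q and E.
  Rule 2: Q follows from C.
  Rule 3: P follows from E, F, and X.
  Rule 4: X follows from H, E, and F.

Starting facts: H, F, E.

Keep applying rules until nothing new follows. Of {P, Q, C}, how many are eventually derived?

1

H, E, and F hold, so X follows (Rule 4).
From E, F, and X, Rule 3 gives P.
P: reached.
Q would need C (Rule 2), but C is never established.
No rule produces C, and it is not given.
Reached: P — 1 of the 3.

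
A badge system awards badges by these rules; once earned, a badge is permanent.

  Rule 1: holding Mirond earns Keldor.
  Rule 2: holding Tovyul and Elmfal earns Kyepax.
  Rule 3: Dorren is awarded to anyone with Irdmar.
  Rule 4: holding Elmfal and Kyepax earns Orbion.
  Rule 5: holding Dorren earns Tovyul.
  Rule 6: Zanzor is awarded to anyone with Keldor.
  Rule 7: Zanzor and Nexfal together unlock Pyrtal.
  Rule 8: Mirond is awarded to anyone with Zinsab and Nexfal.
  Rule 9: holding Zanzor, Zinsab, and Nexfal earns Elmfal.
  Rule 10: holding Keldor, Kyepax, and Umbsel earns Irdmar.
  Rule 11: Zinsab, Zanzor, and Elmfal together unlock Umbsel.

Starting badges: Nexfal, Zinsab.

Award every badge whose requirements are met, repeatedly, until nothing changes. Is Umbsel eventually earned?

With Zinsab and Nexfal, Mirond is earned (Rule 8).
With Mirond, Keldor is earned (Rule 1).
With Keldor, Zanzor is earned (Rule 6).
With Zanzor, Zinsab, and Nexfal, Elmfal is earned (Rule 9).
With Zinsab, Zanzor, and Elmfal, Umbsel is earned (Rule 11).

Yes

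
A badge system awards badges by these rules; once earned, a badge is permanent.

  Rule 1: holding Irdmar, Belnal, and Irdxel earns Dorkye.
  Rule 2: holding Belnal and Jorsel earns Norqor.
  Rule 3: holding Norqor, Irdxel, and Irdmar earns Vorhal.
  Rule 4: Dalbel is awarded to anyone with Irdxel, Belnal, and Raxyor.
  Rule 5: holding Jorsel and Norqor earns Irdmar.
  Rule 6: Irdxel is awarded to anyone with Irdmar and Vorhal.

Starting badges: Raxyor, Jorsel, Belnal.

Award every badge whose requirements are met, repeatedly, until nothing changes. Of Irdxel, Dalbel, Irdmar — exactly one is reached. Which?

Irdmar

With Belnal and Jorsel, Norqor is earned (Rule 2).
With Jorsel and Norqor, Irdmar is earned (Rule 5).
Irdxel would need Irdmar and Vorhal (Rule 6), but Vorhal is never earned. Dalbel would need Irdxel, Belnal, and Raxyor (Rule 4), but Irdxel is never earned.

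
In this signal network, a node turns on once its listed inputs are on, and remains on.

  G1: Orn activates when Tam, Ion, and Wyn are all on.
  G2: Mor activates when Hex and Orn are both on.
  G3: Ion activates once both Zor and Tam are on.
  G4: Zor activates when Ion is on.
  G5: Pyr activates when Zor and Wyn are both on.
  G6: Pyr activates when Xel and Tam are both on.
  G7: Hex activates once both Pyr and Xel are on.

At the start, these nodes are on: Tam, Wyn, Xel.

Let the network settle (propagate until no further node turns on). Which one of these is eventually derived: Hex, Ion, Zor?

Hex

G6: Xel and Tam on → Pyr on.
G7: Pyr and Xel on → Hex on.
Zor would need Ion (G4), but Ion never turns on. Ion would need Zor and Tam (G3), but Zor never turns on.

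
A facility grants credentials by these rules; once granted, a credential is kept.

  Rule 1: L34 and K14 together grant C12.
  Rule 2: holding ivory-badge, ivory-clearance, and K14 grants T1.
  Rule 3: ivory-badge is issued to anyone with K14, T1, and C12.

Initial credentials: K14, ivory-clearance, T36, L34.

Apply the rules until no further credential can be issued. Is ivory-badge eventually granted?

No

ivory-badge would need K14, T1, and C12 (Rule 3), but T1 is never granted.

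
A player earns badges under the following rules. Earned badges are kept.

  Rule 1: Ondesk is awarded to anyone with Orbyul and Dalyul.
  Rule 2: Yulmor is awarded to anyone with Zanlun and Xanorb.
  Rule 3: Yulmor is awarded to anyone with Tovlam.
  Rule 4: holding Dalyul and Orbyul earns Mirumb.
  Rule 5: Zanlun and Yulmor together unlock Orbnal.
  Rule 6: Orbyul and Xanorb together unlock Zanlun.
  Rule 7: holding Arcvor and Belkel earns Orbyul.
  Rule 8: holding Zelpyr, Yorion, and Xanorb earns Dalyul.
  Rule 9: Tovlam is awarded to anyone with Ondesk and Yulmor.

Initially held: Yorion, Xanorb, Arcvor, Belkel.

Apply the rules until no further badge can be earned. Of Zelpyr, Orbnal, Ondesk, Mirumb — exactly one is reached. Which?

Orbnal

With Arcvor and Belkel, Orbyul is earned (Rule 7).
With Orbyul and Xanorb, Zanlun is earned (Rule 6).
With Zanlun and Xanorb, Yulmor is earned (Rule 2).
With Zanlun and Yulmor, Orbnal is earned (Rule 5).
No rule produces Zelpyr, and it is not given. Mirumb would need Dalyul and Orbyul (Rule 4), but Dalyul is never earned. Ondesk would need Orbyul and Dalyul (Rule 1), but Dalyul is never earned.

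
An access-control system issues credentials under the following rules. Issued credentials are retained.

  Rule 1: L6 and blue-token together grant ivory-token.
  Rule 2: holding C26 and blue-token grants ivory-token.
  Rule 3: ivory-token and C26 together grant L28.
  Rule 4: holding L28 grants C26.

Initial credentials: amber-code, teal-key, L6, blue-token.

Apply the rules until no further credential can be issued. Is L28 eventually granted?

No

L28 would need ivory-token and C26 (Rule 3), but C26 is never granted.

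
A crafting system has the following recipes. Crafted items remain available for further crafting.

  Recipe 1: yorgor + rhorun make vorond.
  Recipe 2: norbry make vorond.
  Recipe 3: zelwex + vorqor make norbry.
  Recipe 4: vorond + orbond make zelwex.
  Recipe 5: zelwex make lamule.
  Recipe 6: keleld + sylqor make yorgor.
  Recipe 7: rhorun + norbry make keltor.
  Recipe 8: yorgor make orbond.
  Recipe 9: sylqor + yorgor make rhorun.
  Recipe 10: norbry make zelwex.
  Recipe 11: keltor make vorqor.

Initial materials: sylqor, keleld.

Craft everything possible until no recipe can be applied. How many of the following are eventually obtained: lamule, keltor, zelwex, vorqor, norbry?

keleld + sylqor → yorgor (Recipe 6).
Using Recipe 8, yorgor makes orbond.
sylqor + yorgor → rhorun (Recipe 9).
yorgor + rhorun → vorond (Recipe 1).
Using Recipe 4, vorond and orbond make zelwex.
Using Recipe 5, zelwex makes lamule.
lamule: reached.
keltor would need rhorun and norbry (Recipe 7), but norbry is never obtained.
zelwex: reached.
vorqor would need keltor (Recipe 11), but keltor is never obtained.
norbry would need zelwex and vorqor (Recipe 3), but vorqor is never obtained.
Reached: lamule and zelwex — 2 of the 5.

2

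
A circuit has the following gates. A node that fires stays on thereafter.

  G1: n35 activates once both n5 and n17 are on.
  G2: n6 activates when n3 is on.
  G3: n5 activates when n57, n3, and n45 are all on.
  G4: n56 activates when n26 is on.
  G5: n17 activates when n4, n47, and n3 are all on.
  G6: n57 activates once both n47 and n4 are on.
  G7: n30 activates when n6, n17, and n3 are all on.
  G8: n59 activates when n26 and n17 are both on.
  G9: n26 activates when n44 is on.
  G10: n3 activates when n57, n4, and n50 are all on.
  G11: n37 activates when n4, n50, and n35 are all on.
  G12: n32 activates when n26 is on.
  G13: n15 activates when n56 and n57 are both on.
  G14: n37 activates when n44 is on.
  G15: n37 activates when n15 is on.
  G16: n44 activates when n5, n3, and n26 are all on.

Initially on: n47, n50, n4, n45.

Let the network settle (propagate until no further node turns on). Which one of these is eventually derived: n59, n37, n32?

n37

G6: n47 and n4 on → n57 on.
n57, n4, and n50 are on, so n3 activates (G10).
n57, n3, and n45 are on, so n5 activates (G3).
n4, n47, and n3 are on, so n17 activates (G5).
G1: n5 and n17 on → n35 on.
G11: n4, n50, and n35 on → n37 on.
n32 would need n26 (G12), but n26 never turns on. n59 would need n26 and n17 (G8), but n26 never turns on.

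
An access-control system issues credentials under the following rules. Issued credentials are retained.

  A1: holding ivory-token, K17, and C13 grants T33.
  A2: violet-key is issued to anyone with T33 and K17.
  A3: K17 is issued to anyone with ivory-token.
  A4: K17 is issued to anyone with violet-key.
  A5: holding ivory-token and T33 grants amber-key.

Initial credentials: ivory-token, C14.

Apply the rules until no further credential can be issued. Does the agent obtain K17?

Holding ivory-token grants K17 (A3).

Yes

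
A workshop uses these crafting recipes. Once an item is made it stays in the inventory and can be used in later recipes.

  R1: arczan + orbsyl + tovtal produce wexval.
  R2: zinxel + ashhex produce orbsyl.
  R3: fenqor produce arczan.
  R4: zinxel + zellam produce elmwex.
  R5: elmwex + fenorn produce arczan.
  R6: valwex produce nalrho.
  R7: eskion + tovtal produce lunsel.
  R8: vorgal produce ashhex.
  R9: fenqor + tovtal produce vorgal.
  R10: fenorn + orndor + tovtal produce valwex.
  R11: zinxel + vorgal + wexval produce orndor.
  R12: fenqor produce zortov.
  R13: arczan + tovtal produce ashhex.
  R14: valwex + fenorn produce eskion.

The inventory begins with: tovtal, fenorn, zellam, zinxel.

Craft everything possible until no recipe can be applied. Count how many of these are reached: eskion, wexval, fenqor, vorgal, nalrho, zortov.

zinxel + zellam → elmwex (R4).
elmwex + fenorn → arczan (R5).
arczan + tovtal → ashhex (R13).
zinxel + ashhex → orbsyl (R2).
arczan + orbsyl + tovtal → wexval (R1).
eskion would need valwex and fenorn (R14), but valwex is never obtained.
wexval: reached.
No rule produces fenqor, and it is not given.
vorgal would need fenqor and tovtal (R9), but fenqor is never obtained.
nalrho would need valwex (R6), but valwex is never obtained.
zortov would need fenqor (R12), but fenqor is never obtained.
Reached: wexval — 1 of the 6.

1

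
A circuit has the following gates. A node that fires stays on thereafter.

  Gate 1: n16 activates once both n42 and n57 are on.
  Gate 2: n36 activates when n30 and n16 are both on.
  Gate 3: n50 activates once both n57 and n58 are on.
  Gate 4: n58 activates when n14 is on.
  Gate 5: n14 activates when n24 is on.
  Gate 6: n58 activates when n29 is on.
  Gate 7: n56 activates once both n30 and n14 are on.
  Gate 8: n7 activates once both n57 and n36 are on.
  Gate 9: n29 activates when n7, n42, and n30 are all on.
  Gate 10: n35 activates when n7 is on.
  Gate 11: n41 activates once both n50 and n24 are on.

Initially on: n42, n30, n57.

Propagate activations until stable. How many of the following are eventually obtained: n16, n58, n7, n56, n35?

Gate 1: n42 and n57 on → n16 on.
Gate 2: n30 and n16 on → n36 on.
Gate 8: n57 and n36 on → n7 on.
n7, n42, and n30 are on, so n29 activates (Gate 9).
Gate 10: n7 on → n35 on.
Gate 6: n29 on → n58 on.
n16: reached.
n58: reached.
n7: reached.
n56 would need n30 and n14 (Gate 7), but n14 never turns on.
n35: reached.
Reached: n16, n58, n7, and n35 — 4 of the 5.

4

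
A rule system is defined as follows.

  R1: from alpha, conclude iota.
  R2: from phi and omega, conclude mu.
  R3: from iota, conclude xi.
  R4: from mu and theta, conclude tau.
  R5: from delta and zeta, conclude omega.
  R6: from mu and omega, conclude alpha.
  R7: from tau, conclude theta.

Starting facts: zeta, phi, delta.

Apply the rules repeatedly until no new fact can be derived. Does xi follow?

Yes

delta and zeta hold, so omega follows (R5).
phi and omega hold, so mu follows (R2).
From mu and omega, R6 gives alpha.
From alpha, R1 gives iota.
iota holds, so xi follows (R3).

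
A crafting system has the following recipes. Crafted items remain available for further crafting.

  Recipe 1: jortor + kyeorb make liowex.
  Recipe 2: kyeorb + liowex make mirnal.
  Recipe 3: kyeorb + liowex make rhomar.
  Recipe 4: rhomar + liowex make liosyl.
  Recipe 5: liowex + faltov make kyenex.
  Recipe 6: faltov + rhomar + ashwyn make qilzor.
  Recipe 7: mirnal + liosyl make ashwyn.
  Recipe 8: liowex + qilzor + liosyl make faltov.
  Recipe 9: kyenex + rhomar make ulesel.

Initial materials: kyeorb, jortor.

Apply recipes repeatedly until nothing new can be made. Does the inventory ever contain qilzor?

qilzor would need faltov, rhomar, and ashwyn (Recipe 6), but faltov is never obtained.

No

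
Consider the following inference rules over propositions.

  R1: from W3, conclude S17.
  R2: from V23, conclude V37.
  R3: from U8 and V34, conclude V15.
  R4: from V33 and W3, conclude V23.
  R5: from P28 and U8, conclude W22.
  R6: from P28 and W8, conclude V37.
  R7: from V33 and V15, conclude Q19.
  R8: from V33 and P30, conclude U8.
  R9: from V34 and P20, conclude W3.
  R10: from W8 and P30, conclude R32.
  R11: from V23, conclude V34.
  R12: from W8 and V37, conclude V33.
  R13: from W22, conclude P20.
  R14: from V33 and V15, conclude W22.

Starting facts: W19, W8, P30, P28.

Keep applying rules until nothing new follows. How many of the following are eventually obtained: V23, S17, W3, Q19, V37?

P28 and W8 hold, so V37 follows (R6).
V23 would need V33 and W3 (R4), but W3 is never established.
S17 would need W3 (R1), but W3 is never established.
W3 would need V34 and P20 (R9), but V34 is never established.
Q19 would need V33 and V15 (R7), but V15 is never established.
V37: reached.
Reached: V37 — 1 of the 5.

1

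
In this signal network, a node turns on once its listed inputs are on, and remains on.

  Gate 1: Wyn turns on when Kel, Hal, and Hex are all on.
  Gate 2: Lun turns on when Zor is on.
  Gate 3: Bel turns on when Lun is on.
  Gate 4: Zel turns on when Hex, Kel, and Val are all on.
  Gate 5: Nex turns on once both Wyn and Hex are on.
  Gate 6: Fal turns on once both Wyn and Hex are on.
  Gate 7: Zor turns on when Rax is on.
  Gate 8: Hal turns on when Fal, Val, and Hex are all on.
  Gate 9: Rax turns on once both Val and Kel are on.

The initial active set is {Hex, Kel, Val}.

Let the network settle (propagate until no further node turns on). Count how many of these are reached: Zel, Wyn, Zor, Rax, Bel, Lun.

Hex, Kel, and Val are on, so Zel turns on (Gate 4).
Gate 9: Val and Kel on → Rax on.
Gate 7: Rax on → Zor on.
Zor is on, so Lun turns on (Gate 2).
Gate 3: Lun on → Bel on.
Zel: reached.
Wyn would need Kel, Hal, and Hex (Gate 1), but Hal never turns on.
Zor: reached.
Rax: reached.
Bel: reached.
Lun: reached.
Reached: Zel, Zor, Rax, Bel, and Lun — 5 of the 6.

5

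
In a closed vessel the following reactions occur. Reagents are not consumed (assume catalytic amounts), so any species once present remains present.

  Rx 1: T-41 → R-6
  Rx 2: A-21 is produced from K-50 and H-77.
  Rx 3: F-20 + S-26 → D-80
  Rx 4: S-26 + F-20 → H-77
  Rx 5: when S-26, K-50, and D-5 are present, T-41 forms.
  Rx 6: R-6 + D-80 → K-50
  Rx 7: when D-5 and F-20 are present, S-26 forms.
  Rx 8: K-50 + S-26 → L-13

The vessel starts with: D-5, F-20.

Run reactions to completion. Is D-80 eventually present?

Yes

D-5 and F-20 present → S-26 forms (Rx 7).
F-20 and S-26 present → D-80 forms (Rx 3).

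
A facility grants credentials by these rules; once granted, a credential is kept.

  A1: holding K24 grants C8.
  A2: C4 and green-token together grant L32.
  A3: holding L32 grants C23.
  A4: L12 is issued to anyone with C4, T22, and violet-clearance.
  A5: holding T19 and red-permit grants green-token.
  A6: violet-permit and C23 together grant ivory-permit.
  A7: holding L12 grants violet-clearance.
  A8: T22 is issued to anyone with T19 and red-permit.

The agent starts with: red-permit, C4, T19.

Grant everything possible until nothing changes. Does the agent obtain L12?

L12 would need C4, T22, and violet-clearance (A4), but violet-clearance is never granted.

No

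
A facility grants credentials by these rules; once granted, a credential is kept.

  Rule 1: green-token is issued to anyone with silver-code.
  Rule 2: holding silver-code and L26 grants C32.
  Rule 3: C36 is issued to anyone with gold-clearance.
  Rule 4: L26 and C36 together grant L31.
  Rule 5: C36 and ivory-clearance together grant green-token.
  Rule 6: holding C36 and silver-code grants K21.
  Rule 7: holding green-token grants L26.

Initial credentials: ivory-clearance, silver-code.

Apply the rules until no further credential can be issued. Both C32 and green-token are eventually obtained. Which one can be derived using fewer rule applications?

green-token: Holding silver-code grants green-token (Rule 1). [1 rule application]
C32: Holding silver-code grants green-token (Rule 1). Holding green-token grants L26 (Rule 7). Holding silver-code and L26 grants C32 (Rule 2). [3 rule applications]
green-token needs fewer.

green-token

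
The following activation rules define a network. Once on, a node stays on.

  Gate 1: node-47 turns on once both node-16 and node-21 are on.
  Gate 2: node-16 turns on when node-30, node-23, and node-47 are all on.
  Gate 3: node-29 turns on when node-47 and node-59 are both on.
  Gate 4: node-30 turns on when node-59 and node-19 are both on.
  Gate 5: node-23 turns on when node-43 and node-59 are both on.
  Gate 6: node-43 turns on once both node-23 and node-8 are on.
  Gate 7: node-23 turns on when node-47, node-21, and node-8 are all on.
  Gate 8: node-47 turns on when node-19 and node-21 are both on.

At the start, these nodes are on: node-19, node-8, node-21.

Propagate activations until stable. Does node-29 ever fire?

node-29 would need node-47 and node-59 (Gate 3), but node-59 never turns on.

No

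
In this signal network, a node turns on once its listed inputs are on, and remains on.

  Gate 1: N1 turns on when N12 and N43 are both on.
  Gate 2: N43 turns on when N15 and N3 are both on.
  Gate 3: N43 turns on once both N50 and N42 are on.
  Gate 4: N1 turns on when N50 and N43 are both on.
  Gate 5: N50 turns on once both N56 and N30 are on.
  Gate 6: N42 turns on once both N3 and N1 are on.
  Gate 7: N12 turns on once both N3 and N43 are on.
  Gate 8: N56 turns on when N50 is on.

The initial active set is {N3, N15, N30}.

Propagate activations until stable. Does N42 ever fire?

N15 and N3 are on, so N43 turns on (Gate 2).
Gate 7: N3 and N43 on → N12 on.
Gate 1: N12 and N43 on → N1 on.
N3 and N1 are on, so N42 turns on (Gate 6).

Yes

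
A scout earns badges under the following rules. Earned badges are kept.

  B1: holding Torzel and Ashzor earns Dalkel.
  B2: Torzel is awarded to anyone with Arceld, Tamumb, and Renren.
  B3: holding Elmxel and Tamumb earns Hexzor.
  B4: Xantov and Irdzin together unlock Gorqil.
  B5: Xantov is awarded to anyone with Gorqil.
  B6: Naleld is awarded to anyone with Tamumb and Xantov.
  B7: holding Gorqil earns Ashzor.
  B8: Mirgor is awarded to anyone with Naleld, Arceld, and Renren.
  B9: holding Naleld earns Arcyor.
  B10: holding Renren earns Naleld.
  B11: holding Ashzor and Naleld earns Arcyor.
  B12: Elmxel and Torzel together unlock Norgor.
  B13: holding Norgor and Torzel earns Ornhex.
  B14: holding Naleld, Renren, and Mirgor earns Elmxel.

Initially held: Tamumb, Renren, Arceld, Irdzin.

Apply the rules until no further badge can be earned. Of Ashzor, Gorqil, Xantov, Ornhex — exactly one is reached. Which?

With Arceld, Tamumb, and Renren, Torzel is earned (B2).
With Renren, Naleld is earned (B10).
With Naleld, Arceld, and Renren, Mirgor is earned (B8).
With Naleld, Renren, and Mirgor, Elmxel is earned (B14).
With Elmxel and Torzel, Norgor is earned (B12).
With Norgor and Torzel, Ornhex is earned (B13).
Ashzor would need Gorqil (B7), but Gorqil is never earned. Xantov would need Gorqil (B5), but Gorqil is never earned. Gorqil would need Xantov and Irdzin (B4), but Xantov is never earned.

Ornhex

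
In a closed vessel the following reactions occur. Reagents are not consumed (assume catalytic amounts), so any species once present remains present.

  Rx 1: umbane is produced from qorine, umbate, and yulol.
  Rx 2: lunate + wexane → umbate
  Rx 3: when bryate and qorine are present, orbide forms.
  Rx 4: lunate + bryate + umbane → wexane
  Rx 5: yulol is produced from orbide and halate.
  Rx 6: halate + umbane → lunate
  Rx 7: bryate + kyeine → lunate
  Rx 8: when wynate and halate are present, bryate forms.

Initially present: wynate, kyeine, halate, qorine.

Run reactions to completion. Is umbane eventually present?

No

umbane would need qorine, umbate, and yulol (Rx 1), but umbate never forms.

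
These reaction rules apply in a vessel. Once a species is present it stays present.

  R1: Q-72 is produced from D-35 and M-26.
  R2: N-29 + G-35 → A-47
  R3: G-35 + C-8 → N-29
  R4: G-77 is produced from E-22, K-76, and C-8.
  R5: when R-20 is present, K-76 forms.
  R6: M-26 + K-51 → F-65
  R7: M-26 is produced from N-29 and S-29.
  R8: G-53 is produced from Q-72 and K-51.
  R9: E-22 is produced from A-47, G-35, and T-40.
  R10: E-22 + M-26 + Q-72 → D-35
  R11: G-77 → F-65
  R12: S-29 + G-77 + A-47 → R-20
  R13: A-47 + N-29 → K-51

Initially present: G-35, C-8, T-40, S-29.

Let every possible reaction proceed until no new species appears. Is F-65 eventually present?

G-35 and C-8 present → N-29 forms (R3).
N-29 and S-29 present → M-26 forms (R7).
N-29 and G-35 present → A-47 forms (R2).
A-47 and N-29 present → K-51 forms (R13).
M-26 and K-51 present → F-65 forms (R6).

Yes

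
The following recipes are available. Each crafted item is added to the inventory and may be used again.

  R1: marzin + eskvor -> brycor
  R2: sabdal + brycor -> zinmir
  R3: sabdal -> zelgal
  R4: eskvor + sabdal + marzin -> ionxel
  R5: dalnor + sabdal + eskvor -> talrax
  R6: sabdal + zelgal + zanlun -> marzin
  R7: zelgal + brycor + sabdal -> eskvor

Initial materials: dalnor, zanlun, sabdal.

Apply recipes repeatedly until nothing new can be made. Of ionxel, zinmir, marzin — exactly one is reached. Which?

marzin

Using R3, sabdal makes zelgal.
Using R6, sabdal, zelgal, and zanlun make marzin.
ionxel would need eskvor, sabdal, and marzin (R4), but eskvor is never obtained. zinmir would need sabdal and brycor (R2), but brycor is never obtained.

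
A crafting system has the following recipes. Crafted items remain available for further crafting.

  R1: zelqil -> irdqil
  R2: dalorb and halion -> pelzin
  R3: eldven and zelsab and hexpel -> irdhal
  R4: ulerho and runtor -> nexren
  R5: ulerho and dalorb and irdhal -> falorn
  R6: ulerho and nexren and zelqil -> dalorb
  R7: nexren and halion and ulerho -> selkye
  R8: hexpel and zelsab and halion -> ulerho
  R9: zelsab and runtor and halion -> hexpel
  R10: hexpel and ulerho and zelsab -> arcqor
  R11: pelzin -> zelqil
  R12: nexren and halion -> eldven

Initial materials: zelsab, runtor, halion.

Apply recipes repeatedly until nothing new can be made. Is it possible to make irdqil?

No

irdqil would need zelqil (R1), but zelqil is never obtained.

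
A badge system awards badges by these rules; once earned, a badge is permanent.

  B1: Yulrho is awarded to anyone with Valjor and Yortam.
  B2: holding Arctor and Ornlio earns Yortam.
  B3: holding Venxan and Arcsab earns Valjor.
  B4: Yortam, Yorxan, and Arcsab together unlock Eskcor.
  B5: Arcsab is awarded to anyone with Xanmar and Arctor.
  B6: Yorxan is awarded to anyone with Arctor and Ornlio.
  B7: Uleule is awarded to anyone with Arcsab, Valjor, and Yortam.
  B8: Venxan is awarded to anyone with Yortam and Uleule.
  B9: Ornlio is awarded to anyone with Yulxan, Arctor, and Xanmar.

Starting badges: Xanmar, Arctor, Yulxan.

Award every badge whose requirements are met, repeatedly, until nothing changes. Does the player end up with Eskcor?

Yes

With Xanmar and Arctor, Arcsab is earned (B5).
With Yulxan, Arctor, and Xanmar, Ornlio is earned (B9).
With Arctor and Ornlio, Yortam is earned (B2).
With Arctor and Ornlio, Yorxan is earned (B6).
With Yortam, Yorxan, and Arcsab, Eskcor is earned (B4).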